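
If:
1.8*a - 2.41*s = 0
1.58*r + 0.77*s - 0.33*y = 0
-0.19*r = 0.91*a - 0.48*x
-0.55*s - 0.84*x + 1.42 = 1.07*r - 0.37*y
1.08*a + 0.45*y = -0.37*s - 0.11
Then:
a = 0.81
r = -0.86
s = 0.61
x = 1.20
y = -2.69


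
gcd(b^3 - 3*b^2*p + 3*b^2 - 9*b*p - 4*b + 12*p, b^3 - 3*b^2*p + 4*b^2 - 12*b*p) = -b^2 + 3*b*p - 4*b + 12*p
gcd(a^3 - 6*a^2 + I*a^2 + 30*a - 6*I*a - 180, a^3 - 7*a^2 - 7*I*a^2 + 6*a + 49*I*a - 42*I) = a - 6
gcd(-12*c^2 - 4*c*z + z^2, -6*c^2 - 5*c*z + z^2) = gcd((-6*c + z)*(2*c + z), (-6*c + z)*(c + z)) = -6*c + z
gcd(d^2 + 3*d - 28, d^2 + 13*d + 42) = d + 7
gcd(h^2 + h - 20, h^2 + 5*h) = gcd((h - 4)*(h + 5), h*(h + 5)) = h + 5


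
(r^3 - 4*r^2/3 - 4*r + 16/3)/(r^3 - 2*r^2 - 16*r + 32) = (3*r^2 + 2*r - 8)/(3*(r^2 - 16))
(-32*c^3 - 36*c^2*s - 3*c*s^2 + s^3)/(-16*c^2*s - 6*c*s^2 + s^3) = (4*c^2 + 5*c*s + s^2)/(s*(2*c + s))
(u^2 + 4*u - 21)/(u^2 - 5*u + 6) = (u + 7)/(u - 2)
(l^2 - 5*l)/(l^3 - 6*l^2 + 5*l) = 1/(l - 1)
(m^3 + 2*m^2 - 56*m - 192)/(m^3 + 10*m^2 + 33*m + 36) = (m^2 - 2*m - 48)/(m^2 + 6*m + 9)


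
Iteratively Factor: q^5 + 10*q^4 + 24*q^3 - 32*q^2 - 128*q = (q - 2)*(q^4 + 12*q^3 + 48*q^2 + 64*q) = q*(q - 2)*(q^3 + 12*q^2 + 48*q + 64) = q*(q - 2)*(q + 4)*(q^2 + 8*q + 16) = q*(q - 2)*(q + 4)^2*(q + 4)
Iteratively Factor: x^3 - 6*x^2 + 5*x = (x - 5)*(x^2 - x) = x*(x - 5)*(x - 1)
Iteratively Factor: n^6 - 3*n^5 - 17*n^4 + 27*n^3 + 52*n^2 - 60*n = (n)*(n^5 - 3*n^4 - 17*n^3 + 27*n^2 + 52*n - 60) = n*(n + 2)*(n^4 - 5*n^3 - 7*n^2 + 41*n - 30) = n*(n + 2)*(n + 3)*(n^3 - 8*n^2 + 17*n - 10) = n*(n - 1)*(n + 2)*(n + 3)*(n^2 - 7*n + 10) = n*(n - 2)*(n - 1)*(n + 2)*(n + 3)*(n - 5)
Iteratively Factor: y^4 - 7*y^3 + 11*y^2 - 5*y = (y)*(y^3 - 7*y^2 + 11*y - 5) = y*(y - 1)*(y^2 - 6*y + 5) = y*(y - 1)^2*(y - 5)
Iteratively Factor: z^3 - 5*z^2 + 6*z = (z - 2)*(z^2 - 3*z) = (z - 3)*(z - 2)*(z)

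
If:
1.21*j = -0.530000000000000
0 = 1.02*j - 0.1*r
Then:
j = -0.44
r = -4.47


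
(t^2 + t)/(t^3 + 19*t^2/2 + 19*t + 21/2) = 2*t/(2*t^2 + 17*t + 21)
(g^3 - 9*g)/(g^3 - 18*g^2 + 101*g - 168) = g*(g + 3)/(g^2 - 15*g + 56)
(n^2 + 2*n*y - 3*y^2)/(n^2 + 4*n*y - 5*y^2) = (n + 3*y)/(n + 5*y)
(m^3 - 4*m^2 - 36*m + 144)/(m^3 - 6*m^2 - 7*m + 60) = (m^2 - 36)/(m^2 - 2*m - 15)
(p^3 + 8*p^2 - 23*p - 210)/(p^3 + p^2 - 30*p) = (p + 7)/p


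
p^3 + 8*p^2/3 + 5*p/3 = p*(p + 1)*(p + 5/3)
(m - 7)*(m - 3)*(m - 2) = m^3 - 12*m^2 + 41*m - 42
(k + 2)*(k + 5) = k^2 + 7*k + 10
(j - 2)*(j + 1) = j^2 - j - 2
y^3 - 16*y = y*(y - 4)*(y + 4)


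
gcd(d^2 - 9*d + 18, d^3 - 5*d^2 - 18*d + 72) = d^2 - 9*d + 18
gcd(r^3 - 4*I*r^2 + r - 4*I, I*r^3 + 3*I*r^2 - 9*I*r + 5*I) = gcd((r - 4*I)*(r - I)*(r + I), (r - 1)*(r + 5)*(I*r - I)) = 1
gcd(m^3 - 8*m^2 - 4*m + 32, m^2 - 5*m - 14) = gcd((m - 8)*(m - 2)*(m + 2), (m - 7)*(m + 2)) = m + 2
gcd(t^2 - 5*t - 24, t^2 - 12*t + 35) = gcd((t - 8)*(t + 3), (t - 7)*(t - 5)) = 1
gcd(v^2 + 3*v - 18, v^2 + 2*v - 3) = 1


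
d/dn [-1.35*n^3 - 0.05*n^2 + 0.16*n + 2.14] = -4.05*n^2 - 0.1*n + 0.16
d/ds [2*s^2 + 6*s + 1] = 4*s + 6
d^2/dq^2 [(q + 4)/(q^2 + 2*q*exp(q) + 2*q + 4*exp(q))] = 2*(4*(q + 4)*(q*exp(q) + q + 3*exp(q) + 1)^2 - (q^2 + 2*q*exp(q) + 2*q + 4*exp(q))*(2*q*exp(q) + 2*q + (q + 4)*(q*exp(q) + 4*exp(q) + 1) + 6*exp(q) + 2))/(q^2 + 2*q*exp(q) + 2*q + 4*exp(q))^3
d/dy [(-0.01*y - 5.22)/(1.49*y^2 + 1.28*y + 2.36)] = (0.0149*y^2 + 15.5556*y + 6.658)/(2.2201*y^4 + 3.8144*y^3 + 8.6712*y^2 + 6.0416*y + 5.5696)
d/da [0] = 0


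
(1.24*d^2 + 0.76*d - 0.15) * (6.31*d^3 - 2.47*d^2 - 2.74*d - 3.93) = 7.8244*d^5 + 1.7328*d^4 - 6.2213*d^3 - 6.5851*d^2 - 2.5758*d + 0.5895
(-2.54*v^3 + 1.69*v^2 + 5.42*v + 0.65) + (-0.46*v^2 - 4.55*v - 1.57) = -2.54*v^3 + 1.23*v^2 + 0.87*v - 0.92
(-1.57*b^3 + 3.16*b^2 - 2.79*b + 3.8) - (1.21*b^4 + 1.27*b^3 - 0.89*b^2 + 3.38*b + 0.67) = -1.21*b^4 - 2.84*b^3 + 4.05*b^2 - 6.17*b + 3.13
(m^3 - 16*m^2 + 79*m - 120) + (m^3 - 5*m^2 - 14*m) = 2*m^3 - 21*m^2 + 65*m - 120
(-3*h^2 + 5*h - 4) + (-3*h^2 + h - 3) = -6*h^2 + 6*h - 7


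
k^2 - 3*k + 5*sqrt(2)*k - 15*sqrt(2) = (k - 3)*(k + 5*sqrt(2))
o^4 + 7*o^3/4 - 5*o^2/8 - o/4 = o*(o - 1/2)*(o + 1/4)*(o + 2)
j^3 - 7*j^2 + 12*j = j*(j - 4)*(j - 3)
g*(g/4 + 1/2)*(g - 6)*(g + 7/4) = g^4/4 - 9*g^3/16 - 19*g^2/4 - 21*g/4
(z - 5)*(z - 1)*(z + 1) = z^3 - 5*z^2 - z + 5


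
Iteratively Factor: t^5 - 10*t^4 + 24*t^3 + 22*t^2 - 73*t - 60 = (t + 1)*(t^4 - 11*t^3 + 35*t^2 - 13*t - 60) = (t - 5)*(t + 1)*(t^3 - 6*t^2 + 5*t + 12) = (t - 5)*(t + 1)^2*(t^2 - 7*t + 12) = (t - 5)*(t - 4)*(t + 1)^2*(t - 3)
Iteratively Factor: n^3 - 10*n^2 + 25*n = (n - 5)*(n^2 - 5*n) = n*(n - 5)*(n - 5)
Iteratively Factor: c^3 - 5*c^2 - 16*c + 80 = (c - 5)*(c^2 - 16) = (c - 5)*(c + 4)*(c - 4)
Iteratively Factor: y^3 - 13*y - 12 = (y + 1)*(y^2 - y - 12) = (y - 4)*(y + 1)*(y + 3)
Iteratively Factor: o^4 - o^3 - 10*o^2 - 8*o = (o - 4)*(o^3 + 3*o^2 + 2*o) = o*(o - 4)*(o^2 + 3*o + 2) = o*(o - 4)*(o + 2)*(o + 1)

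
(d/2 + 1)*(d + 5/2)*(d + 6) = d^3/2 + 21*d^2/4 + 16*d + 15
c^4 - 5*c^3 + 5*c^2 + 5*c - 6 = (c - 3)*(c - 2)*(c - 1)*(c + 1)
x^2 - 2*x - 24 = (x - 6)*(x + 4)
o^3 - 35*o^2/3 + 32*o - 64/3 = (o - 8)*(o - 8/3)*(o - 1)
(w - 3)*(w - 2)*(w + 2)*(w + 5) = w^4 + 2*w^3 - 19*w^2 - 8*w + 60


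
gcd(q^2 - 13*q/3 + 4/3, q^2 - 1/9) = q - 1/3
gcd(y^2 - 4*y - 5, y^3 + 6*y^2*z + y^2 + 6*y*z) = y + 1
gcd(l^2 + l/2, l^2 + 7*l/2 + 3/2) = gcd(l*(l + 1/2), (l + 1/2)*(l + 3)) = l + 1/2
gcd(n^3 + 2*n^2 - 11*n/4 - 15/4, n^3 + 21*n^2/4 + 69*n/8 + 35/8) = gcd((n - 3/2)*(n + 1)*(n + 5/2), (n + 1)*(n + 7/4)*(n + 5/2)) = n^2 + 7*n/2 + 5/2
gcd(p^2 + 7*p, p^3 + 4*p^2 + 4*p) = p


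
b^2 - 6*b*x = b*(b - 6*x)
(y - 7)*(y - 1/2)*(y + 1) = y^3 - 13*y^2/2 - 4*y + 7/2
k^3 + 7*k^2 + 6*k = k*(k + 1)*(k + 6)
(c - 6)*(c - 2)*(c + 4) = c^3 - 4*c^2 - 20*c + 48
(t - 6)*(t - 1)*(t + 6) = t^3 - t^2 - 36*t + 36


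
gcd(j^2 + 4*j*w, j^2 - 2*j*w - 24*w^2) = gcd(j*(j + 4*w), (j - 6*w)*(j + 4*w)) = j + 4*w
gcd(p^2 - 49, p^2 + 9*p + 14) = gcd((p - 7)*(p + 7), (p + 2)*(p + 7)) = p + 7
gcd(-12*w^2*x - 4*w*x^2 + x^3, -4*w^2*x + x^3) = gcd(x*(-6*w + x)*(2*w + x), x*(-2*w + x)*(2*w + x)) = 2*w*x + x^2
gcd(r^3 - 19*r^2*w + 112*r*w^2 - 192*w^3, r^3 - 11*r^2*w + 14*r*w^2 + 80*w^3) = r - 8*w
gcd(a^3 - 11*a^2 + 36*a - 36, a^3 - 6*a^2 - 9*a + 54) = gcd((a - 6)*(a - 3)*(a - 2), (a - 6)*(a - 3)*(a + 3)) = a^2 - 9*a + 18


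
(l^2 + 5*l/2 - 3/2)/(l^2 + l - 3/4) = 2*(l + 3)/(2*l + 3)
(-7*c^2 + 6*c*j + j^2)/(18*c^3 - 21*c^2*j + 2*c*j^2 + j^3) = (-7*c - j)/(18*c^2 - 3*c*j - j^2)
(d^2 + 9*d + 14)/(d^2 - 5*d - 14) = (d + 7)/(d - 7)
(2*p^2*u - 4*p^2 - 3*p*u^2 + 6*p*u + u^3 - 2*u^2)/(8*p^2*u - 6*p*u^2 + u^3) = (p*u - 2*p - u^2 + 2*u)/(u*(4*p - u))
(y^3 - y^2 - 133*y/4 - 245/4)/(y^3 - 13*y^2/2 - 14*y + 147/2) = (y + 5/2)/(y - 3)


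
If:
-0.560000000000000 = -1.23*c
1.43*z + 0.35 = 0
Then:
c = 0.46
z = -0.24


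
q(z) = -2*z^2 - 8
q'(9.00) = -36.00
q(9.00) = -170.00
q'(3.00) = -12.00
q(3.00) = -26.00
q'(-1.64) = 6.56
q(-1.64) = -13.38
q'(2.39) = -9.56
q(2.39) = -19.42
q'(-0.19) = 0.76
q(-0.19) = -8.07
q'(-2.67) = 10.68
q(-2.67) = -22.26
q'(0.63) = -2.52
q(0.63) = -8.79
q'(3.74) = -14.96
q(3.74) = -35.98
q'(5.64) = -22.56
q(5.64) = -71.62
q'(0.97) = -3.88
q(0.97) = -9.88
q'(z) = -4*z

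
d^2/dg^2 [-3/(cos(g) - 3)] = 3*(cos(g)^2 + 3*cos(g) - 2)/(cos(g) - 3)^3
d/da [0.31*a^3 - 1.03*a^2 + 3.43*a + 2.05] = 0.93*a^2 - 2.06*a + 3.43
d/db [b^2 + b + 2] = 2*b + 1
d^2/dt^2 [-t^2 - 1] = -2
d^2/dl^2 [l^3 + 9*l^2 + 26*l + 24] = 6*l + 18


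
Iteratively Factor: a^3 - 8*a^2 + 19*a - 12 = (a - 3)*(a^2 - 5*a + 4) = (a - 3)*(a - 1)*(a - 4)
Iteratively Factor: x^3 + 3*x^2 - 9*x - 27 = (x - 3)*(x^2 + 6*x + 9) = (x - 3)*(x + 3)*(x + 3)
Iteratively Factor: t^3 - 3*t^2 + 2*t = (t - 2)*(t^2 - t) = (t - 2)*(t - 1)*(t)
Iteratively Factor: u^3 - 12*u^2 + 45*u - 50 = (u - 2)*(u^2 - 10*u + 25) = (u - 5)*(u - 2)*(u - 5)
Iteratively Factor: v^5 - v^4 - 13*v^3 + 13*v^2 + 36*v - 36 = (v - 2)*(v^4 + v^3 - 11*v^2 - 9*v + 18) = (v - 2)*(v + 3)*(v^3 - 2*v^2 - 5*v + 6) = (v - 3)*(v - 2)*(v + 3)*(v^2 + v - 2) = (v - 3)*(v - 2)*(v + 2)*(v + 3)*(v - 1)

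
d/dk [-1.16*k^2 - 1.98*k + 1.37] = -2.32*k - 1.98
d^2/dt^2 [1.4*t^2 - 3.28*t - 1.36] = 2.80000000000000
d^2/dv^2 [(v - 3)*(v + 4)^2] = 6*v + 10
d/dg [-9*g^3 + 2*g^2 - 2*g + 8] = -27*g^2 + 4*g - 2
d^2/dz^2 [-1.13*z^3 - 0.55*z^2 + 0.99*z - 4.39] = -6.78*z - 1.1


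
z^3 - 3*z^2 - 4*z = z*(z - 4)*(z + 1)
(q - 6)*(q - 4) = q^2 - 10*q + 24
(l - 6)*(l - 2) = l^2 - 8*l + 12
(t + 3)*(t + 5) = t^2 + 8*t + 15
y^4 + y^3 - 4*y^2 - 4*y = y*(y - 2)*(y + 1)*(y + 2)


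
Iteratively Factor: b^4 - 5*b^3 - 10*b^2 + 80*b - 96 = (b - 4)*(b^3 - b^2 - 14*b + 24) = (b - 4)*(b + 4)*(b^2 - 5*b + 6) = (b - 4)*(b - 2)*(b + 4)*(b - 3)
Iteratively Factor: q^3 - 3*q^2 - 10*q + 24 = (q - 2)*(q^2 - q - 12) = (q - 2)*(q + 3)*(q - 4)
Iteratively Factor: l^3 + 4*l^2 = (l)*(l^2 + 4*l) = l*(l + 4)*(l)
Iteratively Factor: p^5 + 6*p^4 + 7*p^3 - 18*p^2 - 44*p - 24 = (p - 2)*(p^4 + 8*p^3 + 23*p^2 + 28*p + 12) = (p - 2)*(p + 2)*(p^3 + 6*p^2 + 11*p + 6) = (p - 2)*(p + 1)*(p + 2)*(p^2 + 5*p + 6) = (p - 2)*(p + 1)*(p + 2)^2*(p + 3)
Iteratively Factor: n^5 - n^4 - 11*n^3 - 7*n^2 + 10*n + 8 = (n + 2)*(n^4 - 3*n^3 - 5*n^2 + 3*n + 4) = (n - 4)*(n + 2)*(n^3 + n^2 - n - 1) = (n - 4)*(n + 1)*(n + 2)*(n^2 - 1) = (n - 4)*(n + 1)^2*(n + 2)*(n - 1)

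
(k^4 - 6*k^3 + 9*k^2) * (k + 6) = k^5 - 27*k^3 + 54*k^2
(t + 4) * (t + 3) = t^2 + 7*t + 12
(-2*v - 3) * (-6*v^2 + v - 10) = 12*v^3 + 16*v^2 + 17*v + 30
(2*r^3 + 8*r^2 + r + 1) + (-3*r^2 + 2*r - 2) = 2*r^3 + 5*r^2 + 3*r - 1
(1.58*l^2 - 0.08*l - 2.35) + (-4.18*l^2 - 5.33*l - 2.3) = -2.6*l^2 - 5.41*l - 4.65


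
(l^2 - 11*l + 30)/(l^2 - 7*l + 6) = (l - 5)/(l - 1)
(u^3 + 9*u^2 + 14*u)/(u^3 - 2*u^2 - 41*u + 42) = u*(u^2 + 9*u + 14)/(u^3 - 2*u^2 - 41*u + 42)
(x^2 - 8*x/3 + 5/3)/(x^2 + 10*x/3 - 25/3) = (x - 1)/(x + 5)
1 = 1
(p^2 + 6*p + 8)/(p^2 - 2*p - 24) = (p + 2)/(p - 6)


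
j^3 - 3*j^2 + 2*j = j*(j - 2)*(j - 1)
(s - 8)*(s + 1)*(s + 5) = s^3 - 2*s^2 - 43*s - 40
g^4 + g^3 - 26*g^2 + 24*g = g*(g - 4)*(g - 1)*(g + 6)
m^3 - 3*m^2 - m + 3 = (m - 3)*(m - 1)*(m + 1)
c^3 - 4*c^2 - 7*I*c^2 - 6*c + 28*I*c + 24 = (c - 4)*(c - 6*I)*(c - I)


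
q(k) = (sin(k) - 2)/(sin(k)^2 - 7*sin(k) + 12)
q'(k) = (-2*sin(k)*cos(k) + 7*cos(k))*(sin(k) - 2)/(sin(k)^2 - 7*sin(k) + 12)^2 + cos(k)/(sin(k)^2 - 7*sin(k) + 12) = (4*sin(k) + cos(k)^2 - 3)*cos(k)/(sin(k)^2 - 7*sin(k) + 12)^2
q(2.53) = -0.17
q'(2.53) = 0.00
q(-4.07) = -0.17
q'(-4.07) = -0.01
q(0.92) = -0.17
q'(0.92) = 0.01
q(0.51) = -0.17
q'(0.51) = -0.00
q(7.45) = -0.17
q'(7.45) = 0.01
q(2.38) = -0.17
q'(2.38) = -0.00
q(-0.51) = -0.16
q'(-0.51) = -0.01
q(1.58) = -0.17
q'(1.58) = -0.00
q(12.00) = -0.16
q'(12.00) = -0.01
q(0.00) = -0.17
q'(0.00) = -0.01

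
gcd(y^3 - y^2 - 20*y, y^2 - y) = y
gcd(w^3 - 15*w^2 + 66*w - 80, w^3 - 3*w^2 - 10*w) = w - 5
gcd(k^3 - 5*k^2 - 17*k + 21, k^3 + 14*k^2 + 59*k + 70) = 1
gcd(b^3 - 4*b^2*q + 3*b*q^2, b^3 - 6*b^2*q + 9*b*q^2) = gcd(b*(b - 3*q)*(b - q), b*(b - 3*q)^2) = -b^2 + 3*b*q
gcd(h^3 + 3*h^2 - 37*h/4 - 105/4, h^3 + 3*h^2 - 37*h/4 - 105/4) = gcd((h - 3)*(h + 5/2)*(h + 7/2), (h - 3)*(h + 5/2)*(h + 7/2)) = h^3 + 3*h^2 - 37*h/4 - 105/4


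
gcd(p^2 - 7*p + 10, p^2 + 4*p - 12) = p - 2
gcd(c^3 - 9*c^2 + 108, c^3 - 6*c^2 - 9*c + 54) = c^2 - 3*c - 18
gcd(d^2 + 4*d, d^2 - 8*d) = d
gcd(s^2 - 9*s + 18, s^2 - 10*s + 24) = s - 6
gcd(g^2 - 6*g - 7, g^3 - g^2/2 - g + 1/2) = g + 1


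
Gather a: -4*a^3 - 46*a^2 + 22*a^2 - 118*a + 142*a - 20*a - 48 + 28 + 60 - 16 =-4*a^3 - 24*a^2 + 4*a + 24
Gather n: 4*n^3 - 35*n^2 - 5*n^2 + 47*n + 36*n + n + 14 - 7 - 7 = 4*n^3 - 40*n^2 + 84*n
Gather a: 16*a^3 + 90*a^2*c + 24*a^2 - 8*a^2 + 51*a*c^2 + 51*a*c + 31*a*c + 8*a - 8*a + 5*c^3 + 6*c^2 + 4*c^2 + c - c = 16*a^3 + a^2*(90*c + 16) + a*(51*c^2 + 82*c) + 5*c^3 + 10*c^2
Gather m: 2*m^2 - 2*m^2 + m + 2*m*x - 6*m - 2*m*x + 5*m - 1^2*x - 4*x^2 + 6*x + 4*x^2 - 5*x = 0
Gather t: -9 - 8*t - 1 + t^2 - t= t^2 - 9*t - 10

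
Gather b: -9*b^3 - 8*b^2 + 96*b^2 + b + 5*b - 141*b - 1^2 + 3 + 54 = -9*b^3 + 88*b^2 - 135*b + 56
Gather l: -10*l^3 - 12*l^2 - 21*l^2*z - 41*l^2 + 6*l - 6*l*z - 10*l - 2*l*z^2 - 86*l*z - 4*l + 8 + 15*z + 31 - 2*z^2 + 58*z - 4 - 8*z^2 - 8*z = -10*l^3 + l^2*(-21*z - 53) + l*(-2*z^2 - 92*z - 8) - 10*z^2 + 65*z + 35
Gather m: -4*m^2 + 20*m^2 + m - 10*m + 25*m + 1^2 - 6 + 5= 16*m^2 + 16*m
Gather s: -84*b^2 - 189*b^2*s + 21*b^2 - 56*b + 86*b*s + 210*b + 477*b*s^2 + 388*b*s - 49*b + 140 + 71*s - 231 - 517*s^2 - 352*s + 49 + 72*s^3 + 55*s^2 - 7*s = -63*b^2 + 105*b + 72*s^3 + s^2*(477*b - 462) + s*(-189*b^2 + 474*b - 288) - 42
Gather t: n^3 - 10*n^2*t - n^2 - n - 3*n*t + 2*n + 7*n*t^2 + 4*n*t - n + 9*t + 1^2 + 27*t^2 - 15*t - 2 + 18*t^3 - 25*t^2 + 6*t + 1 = n^3 - n^2 + 18*t^3 + t^2*(7*n + 2) + t*(-10*n^2 + n)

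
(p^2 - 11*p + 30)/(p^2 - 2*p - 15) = (p - 6)/(p + 3)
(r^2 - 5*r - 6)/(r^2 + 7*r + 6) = (r - 6)/(r + 6)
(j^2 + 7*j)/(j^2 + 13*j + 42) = j/(j + 6)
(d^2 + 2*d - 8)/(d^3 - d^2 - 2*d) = (d + 4)/(d*(d + 1))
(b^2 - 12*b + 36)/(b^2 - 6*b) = (b - 6)/b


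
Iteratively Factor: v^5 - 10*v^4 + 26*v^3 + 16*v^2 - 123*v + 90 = (v - 5)*(v^4 - 5*v^3 + v^2 + 21*v - 18) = (v - 5)*(v - 1)*(v^3 - 4*v^2 - 3*v + 18) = (v - 5)*(v - 1)*(v + 2)*(v^2 - 6*v + 9) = (v - 5)*(v - 3)*(v - 1)*(v + 2)*(v - 3)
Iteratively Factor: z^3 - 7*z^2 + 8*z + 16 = (z + 1)*(z^2 - 8*z + 16) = (z - 4)*(z + 1)*(z - 4)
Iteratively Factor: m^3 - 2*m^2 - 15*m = (m - 5)*(m^2 + 3*m) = (m - 5)*(m + 3)*(m)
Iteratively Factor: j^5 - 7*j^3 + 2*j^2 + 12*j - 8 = (j + 2)*(j^4 - 2*j^3 - 3*j^2 + 8*j - 4) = (j + 2)^2*(j^3 - 4*j^2 + 5*j - 2) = (j - 2)*(j + 2)^2*(j^2 - 2*j + 1) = (j - 2)*(j - 1)*(j + 2)^2*(j - 1)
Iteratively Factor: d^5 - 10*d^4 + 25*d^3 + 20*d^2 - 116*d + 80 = (d - 1)*(d^4 - 9*d^3 + 16*d^2 + 36*d - 80) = (d - 5)*(d - 1)*(d^3 - 4*d^2 - 4*d + 16) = (d - 5)*(d - 2)*(d - 1)*(d^2 - 2*d - 8) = (d - 5)*(d - 4)*(d - 2)*(d - 1)*(d + 2)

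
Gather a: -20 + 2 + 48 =30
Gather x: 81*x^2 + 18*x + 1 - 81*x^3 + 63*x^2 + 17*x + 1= -81*x^3 + 144*x^2 + 35*x + 2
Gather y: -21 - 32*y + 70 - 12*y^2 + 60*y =-12*y^2 + 28*y + 49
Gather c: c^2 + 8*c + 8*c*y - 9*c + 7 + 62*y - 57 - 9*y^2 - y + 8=c^2 + c*(8*y - 1) - 9*y^2 + 61*y - 42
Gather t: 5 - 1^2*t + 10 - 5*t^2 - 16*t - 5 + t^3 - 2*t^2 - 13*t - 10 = t^3 - 7*t^2 - 30*t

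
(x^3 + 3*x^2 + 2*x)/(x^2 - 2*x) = (x^2 + 3*x + 2)/(x - 2)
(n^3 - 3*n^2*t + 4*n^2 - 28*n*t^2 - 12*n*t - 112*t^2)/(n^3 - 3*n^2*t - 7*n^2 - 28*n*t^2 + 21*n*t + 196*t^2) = (n + 4)/(n - 7)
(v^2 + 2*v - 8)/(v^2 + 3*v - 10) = (v + 4)/(v + 5)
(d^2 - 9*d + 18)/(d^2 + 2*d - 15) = (d - 6)/(d + 5)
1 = 1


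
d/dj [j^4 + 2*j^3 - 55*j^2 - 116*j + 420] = 4*j^3 + 6*j^2 - 110*j - 116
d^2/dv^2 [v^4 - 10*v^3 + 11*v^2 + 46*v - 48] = 12*v^2 - 60*v + 22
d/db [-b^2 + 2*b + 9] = 2 - 2*b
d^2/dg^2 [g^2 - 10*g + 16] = 2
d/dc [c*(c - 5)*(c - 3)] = 3*c^2 - 16*c + 15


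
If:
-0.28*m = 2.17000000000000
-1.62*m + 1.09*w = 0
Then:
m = -7.75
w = -11.52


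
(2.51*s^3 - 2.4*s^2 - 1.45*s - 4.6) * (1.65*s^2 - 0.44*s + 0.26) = 4.1415*s^5 - 5.0644*s^4 - 0.6839*s^3 - 7.576*s^2 + 1.647*s - 1.196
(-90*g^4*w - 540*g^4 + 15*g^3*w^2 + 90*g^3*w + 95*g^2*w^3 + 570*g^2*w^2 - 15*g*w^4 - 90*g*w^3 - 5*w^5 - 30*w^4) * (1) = -90*g^4*w - 540*g^4 + 15*g^3*w^2 + 90*g^3*w + 95*g^2*w^3 + 570*g^2*w^2 - 15*g*w^4 - 90*g*w^3 - 5*w^5 - 30*w^4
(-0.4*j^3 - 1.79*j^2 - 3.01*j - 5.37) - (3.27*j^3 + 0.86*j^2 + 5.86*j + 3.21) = -3.67*j^3 - 2.65*j^2 - 8.87*j - 8.58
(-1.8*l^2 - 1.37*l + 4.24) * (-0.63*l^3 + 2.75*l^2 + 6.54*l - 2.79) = 1.134*l^5 - 4.0869*l^4 - 18.2107*l^3 + 7.7222*l^2 + 31.5519*l - 11.8296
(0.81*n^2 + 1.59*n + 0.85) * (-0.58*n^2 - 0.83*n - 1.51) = -0.4698*n^4 - 1.5945*n^3 - 3.0358*n^2 - 3.1064*n - 1.2835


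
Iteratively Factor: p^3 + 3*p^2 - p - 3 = (p - 1)*(p^2 + 4*p + 3) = (p - 1)*(p + 3)*(p + 1)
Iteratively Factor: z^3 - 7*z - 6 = (z - 3)*(z^2 + 3*z + 2) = (z - 3)*(z + 1)*(z + 2)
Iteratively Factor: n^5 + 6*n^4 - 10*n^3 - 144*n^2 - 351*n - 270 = (n + 3)*(n^4 + 3*n^3 - 19*n^2 - 87*n - 90) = (n - 5)*(n + 3)*(n^3 + 8*n^2 + 21*n + 18) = (n - 5)*(n + 3)^2*(n^2 + 5*n + 6) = (n - 5)*(n + 3)^3*(n + 2)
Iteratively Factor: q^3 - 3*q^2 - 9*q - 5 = (q + 1)*(q^2 - 4*q - 5) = (q + 1)^2*(q - 5)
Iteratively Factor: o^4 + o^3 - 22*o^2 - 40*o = (o + 2)*(o^3 - o^2 - 20*o) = o*(o + 2)*(o^2 - o - 20) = o*(o - 5)*(o + 2)*(o + 4)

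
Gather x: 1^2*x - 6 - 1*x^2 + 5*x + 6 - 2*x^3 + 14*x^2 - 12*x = -2*x^3 + 13*x^2 - 6*x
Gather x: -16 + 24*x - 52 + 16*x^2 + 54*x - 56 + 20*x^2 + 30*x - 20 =36*x^2 + 108*x - 144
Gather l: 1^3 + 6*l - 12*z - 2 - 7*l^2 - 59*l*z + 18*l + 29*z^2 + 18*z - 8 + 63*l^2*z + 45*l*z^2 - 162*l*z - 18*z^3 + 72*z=l^2*(63*z - 7) + l*(45*z^2 - 221*z + 24) - 18*z^3 + 29*z^2 + 78*z - 9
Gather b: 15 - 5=10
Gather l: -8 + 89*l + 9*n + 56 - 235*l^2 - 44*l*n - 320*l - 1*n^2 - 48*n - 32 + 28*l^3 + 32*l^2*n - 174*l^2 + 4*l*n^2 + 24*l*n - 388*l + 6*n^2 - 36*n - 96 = 28*l^3 + l^2*(32*n - 409) + l*(4*n^2 - 20*n - 619) + 5*n^2 - 75*n - 80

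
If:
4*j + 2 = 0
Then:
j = -1/2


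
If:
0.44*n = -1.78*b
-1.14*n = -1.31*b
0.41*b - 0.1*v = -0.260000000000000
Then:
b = 0.00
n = 0.00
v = 2.60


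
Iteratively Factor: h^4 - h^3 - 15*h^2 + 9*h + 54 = (h - 3)*(h^3 + 2*h^2 - 9*h - 18) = (h - 3)^2*(h^2 + 5*h + 6) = (h - 3)^2*(h + 3)*(h + 2)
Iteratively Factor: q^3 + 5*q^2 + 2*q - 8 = (q + 2)*(q^2 + 3*q - 4) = (q + 2)*(q + 4)*(q - 1)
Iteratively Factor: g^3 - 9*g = (g - 3)*(g^2 + 3*g) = (g - 3)*(g + 3)*(g)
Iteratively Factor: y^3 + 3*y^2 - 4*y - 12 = (y + 2)*(y^2 + y - 6) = (y + 2)*(y + 3)*(y - 2)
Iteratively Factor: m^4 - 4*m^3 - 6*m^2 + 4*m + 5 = (m + 1)*(m^3 - 5*m^2 - m + 5) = (m - 5)*(m + 1)*(m^2 - 1) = (m - 5)*(m - 1)*(m + 1)*(m + 1)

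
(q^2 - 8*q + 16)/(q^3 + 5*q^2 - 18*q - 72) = (q - 4)/(q^2 + 9*q + 18)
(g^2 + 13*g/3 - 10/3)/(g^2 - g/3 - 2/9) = 3*(g + 5)/(3*g + 1)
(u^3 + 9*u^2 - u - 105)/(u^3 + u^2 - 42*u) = (u^2 + 2*u - 15)/(u*(u - 6))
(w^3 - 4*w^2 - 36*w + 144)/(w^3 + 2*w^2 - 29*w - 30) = (w^2 - 10*w + 24)/(w^2 - 4*w - 5)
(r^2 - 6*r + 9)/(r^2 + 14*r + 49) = (r^2 - 6*r + 9)/(r^2 + 14*r + 49)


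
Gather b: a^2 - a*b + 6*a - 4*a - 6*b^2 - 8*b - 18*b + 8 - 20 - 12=a^2 + 2*a - 6*b^2 + b*(-a - 26) - 24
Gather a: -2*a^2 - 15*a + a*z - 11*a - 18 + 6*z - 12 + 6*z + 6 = -2*a^2 + a*(z - 26) + 12*z - 24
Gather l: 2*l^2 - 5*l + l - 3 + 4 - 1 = 2*l^2 - 4*l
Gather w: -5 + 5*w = 5*w - 5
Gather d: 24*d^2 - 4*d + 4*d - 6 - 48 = 24*d^2 - 54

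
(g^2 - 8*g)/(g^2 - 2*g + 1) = g*(g - 8)/(g^2 - 2*g + 1)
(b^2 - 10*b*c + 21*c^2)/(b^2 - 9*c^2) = (b - 7*c)/(b + 3*c)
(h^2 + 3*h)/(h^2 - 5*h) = (h + 3)/(h - 5)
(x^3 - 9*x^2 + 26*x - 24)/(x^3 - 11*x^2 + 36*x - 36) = (x - 4)/(x - 6)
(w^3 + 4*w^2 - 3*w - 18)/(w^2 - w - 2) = (w^2 + 6*w + 9)/(w + 1)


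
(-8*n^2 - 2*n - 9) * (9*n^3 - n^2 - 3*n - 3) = -72*n^5 - 10*n^4 - 55*n^3 + 39*n^2 + 33*n + 27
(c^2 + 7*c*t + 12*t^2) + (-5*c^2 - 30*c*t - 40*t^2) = -4*c^2 - 23*c*t - 28*t^2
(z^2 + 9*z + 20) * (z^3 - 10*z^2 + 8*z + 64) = z^5 - z^4 - 62*z^3 - 64*z^2 + 736*z + 1280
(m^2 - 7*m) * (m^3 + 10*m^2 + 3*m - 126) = m^5 + 3*m^4 - 67*m^3 - 147*m^2 + 882*m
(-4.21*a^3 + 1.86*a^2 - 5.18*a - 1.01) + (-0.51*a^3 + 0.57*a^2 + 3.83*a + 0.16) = -4.72*a^3 + 2.43*a^2 - 1.35*a - 0.85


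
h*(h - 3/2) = h^2 - 3*h/2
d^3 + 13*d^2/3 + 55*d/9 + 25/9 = (d + 1)*(d + 5/3)^2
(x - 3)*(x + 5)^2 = x^3 + 7*x^2 - 5*x - 75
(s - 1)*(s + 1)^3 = s^4 + 2*s^3 - 2*s - 1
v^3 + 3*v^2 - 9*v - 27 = (v - 3)*(v + 3)^2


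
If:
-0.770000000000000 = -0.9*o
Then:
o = 0.86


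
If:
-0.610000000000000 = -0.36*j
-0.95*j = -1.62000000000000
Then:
No Solution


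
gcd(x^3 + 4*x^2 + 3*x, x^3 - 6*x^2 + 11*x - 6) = 1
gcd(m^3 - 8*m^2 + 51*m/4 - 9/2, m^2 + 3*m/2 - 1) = m - 1/2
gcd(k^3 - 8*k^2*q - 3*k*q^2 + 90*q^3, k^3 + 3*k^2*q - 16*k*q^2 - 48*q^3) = k + 3*q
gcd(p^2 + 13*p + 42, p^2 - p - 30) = 1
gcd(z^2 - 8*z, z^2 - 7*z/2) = z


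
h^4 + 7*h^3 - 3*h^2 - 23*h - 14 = (h - 2)*(h + 1)^2*(h + 7)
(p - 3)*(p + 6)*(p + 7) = p^3 + 10*p^2 + 3*p - 126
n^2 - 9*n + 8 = (n - 8)*(n - 1)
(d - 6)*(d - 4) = d^2 - 10*d + 24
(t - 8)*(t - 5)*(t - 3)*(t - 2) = t^4 - 18*t^3 + 111*t^2 - 278*t + 240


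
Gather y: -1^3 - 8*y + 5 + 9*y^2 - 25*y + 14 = 9*y^2 - 33*y + 18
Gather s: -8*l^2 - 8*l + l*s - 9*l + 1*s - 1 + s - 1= -8*l^2 - 17*l + s*(l + 2) - 2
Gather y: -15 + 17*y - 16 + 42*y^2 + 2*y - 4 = 42*y^2 + 19*y - 35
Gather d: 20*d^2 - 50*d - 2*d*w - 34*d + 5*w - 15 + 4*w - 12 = 20*d^2 + d*(-2*w - 84) + 9*w - 27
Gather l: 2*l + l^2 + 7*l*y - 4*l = l^2 + l*(7*y - 2)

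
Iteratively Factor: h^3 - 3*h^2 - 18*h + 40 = (h + 4)*(h^2 - 7*h + 10) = (h - 5)*(h + 4)*(h - 2)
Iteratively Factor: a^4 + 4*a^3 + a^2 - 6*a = (a)*(a^3 + 4*a^2 + a - 6) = a*(a + 3)*(a^2 + a - 2) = a*(a + 2)*(a + 3)*(a - 1)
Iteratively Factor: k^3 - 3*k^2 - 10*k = (k)*(k^2 - 3*k - 10) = k*(k - 5)*(k + 2)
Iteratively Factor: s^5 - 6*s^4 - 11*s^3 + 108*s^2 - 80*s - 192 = (s - 3)*(s^4 - 3*s^3 - 20*s^2 + 48*s + 64) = (s - 4)*(s - 3)*(s^3 + s^2 - 16*s - 16) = (s - 4)*(s - 3)*(s + 4)*(s^2 - 3*s - 4) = (s - 4)*(s - 3)*(s + 1)*(s + 4)*(s - 4)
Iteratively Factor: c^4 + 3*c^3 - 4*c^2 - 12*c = (c + 2)*(c^3 + c^2 - 6*c) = (c + 2)*(c + 3)*(c^2 - 2*c) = c*(c + 2)*(c + 3)*(c - 2)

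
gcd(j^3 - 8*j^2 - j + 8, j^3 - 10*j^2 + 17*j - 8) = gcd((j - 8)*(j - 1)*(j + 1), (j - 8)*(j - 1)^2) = j^2 - 9*j + 8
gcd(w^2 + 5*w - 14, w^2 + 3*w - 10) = w - 2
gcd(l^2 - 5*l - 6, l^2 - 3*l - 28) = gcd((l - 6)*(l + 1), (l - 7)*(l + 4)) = 1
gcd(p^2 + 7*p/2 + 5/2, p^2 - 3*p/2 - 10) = p + 5/2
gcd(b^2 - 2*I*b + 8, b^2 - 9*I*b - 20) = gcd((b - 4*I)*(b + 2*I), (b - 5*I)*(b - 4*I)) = b - 4*I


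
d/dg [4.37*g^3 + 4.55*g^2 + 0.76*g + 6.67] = 13.11*g^2 + 9.1*g + 0.76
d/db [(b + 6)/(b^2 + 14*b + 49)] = (-b - 5)/(b^3 + 21*b^2 + 147*b + 343)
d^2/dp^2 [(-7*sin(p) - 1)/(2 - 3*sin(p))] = 17*(-3*sin(p)^2 - 2*sin(p) + 6)/(3*sin(p) - 2)^3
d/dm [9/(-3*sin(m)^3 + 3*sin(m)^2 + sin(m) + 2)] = 9*(9*sin(m)^2 - 6*sin(m) - 1)*cos(m)/(-3*sin(m)^3 + 3*sin(m)^2 + sin(m) + 2)^2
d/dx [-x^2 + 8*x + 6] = 8 - 2*x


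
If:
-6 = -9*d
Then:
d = 2/3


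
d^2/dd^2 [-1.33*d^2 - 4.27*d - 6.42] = -2.66000000000000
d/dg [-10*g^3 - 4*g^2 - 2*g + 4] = -30*g^2 - 8*g - 2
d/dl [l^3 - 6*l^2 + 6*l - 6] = 3*l^2 - 12*l + 6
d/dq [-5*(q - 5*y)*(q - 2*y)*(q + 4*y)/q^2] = -5 - 90*y^2/q^2 + 400*y^3/q^3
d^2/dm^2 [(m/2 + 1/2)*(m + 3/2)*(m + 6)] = 3*m + 17/2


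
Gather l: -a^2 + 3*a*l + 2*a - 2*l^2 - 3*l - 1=-a^2 + 2*a - 2*l^2 + l*(3*a - 3) - 1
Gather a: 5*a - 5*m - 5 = 5*a - 5*m - 5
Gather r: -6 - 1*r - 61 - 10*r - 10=-11*r - 77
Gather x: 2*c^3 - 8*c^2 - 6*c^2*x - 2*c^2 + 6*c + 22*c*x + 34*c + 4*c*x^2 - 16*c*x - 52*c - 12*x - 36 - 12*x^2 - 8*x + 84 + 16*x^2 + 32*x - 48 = 2*c^3 - 10*c^2 - 12*c + x^2*(4*c + 4) + x*(-6*c^2 + 6*c + 12)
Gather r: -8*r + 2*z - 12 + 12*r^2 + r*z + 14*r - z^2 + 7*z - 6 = 12*r^2 + r*(z + 6) - z^2 + 9*z - 18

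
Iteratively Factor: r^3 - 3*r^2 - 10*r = (r - 5)*(r^2 + 2*r) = r*(r - 5)*(r + 2)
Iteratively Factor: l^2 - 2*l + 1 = (l - 1)*(l - 1)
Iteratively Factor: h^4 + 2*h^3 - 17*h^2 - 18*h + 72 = (h - 2)*(h^3 + 4*h^2 - 9*h - 36) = (h - 2)*(h + 4)*(h^2 - 9) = (h - 2)*(h + 3)*(h + 4)*(h - 3)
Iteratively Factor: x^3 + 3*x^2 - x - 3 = (x - 1)*(x^2 + 4*x + 3) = (x - 1)*(x + 3)*(x + 1)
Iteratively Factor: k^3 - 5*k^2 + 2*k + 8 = (k - 2)*(k^2 - 3*k - 4) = (k - 4)*(k - 2)*(k + 1)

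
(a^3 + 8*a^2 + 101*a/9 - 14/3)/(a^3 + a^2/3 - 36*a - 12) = (9*a^2 + 18*a - 7)/(3*(3*a^2 - 17*a - 6))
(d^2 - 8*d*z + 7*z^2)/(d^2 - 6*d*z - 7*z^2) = (d - z)/(d + z)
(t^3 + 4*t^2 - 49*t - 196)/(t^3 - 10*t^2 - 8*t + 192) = (t^2 - 49)/(t^2 - 14*t + 48)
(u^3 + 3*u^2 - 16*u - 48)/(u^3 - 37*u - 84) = (u - 4)/(u - 7)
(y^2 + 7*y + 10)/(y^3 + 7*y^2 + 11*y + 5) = (y + 2)/(y^2 + 2*y + 1)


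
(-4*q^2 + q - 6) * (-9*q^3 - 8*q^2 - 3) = 36*q^5 + 23*q^4 + 46*q^3 + 60*q^2 - 3*q + 18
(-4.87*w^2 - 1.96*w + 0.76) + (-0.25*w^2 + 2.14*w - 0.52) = -5.12*w^2 + 0.18*w + 0.24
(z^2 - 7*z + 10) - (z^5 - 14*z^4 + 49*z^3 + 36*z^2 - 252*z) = -z^5 + 14*z^4 - 49*z^3 - 35*z^2 + 245*z + 10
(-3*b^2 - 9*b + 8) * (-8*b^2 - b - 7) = 24*b^4 + 75*b^3 - 34*b^2 + 55*b - 56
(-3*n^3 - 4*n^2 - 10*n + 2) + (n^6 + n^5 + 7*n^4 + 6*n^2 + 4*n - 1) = n^6 + n^5 + 7*n^4 - 3*n^3 + 2*n^2 - 6*n + 1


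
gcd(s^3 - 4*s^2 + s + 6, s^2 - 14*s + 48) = 1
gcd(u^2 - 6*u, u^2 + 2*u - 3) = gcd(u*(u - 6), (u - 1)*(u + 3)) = 1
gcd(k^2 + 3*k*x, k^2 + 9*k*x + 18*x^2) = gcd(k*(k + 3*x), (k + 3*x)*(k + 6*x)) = k + 3*x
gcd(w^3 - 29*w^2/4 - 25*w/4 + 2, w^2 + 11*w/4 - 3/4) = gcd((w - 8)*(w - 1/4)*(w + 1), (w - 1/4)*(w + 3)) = w - 1/4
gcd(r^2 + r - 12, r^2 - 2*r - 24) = r + 4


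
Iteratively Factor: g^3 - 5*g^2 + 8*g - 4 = (g - 1)*(g^2 - 4*g + 4) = (g - 2)*(g - 1)*(g - 2)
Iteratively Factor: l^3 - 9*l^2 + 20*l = (l - 5)*(l^2 - 4*l) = (l - 5)*(l - 4)*(l)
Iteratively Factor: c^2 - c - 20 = (c + 4)*(c - 5)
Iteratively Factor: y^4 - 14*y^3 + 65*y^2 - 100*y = (y - 5)*(y^3 - 9*y^2 + 20*y) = (y - 5)^2*(y^2 - 4*y) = (y - 5)^2*(y - 4)*(y)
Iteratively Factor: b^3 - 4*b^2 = (b)*(b^2 - 4*b) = b*(b - 4)*(b)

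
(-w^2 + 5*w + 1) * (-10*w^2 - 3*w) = 10*w^4 - 47*w^3 - 25*w^2 - 3*w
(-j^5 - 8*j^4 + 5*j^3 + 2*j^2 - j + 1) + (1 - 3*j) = -j^5 - 8*j^4 + 5*j^3 + 2*j^2 - 4*j + 2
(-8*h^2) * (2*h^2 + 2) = -16*h^4 - 16*h^2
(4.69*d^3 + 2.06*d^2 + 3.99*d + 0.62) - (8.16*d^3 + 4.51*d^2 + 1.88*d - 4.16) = -3.47*d^3 - 2.45*d^2 + 2.11*d + 4.78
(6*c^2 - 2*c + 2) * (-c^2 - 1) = -6*c^4 + 2*c^3 - 8*c^2 + 2*c - 2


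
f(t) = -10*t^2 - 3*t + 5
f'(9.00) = -183.00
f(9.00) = -832.00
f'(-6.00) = 117.00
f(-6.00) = -337.00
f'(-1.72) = 31.40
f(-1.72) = -19.42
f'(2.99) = -62.80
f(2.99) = -93.37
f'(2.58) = -54.60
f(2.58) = -69.30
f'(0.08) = -4.60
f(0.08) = 4.70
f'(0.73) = -17.60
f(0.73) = -2.52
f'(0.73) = -17.60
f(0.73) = -2.52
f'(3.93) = -81.60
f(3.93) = -161.24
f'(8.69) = -176.80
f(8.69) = -776.23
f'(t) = -20*t - 3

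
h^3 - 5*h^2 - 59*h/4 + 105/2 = (h - 6)*(h - 5/2)*(h + 7/2)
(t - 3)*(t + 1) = t^2 - 2*t - 3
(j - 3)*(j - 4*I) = j^2 - 3*j - 4*I*j + 12*I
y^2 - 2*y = y*(y - 2)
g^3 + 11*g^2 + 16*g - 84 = (g - 2)*(g + 6)*(g + 7)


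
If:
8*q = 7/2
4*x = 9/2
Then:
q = 7/16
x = 9/8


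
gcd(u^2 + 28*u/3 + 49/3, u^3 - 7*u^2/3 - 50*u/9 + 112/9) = u + 7/3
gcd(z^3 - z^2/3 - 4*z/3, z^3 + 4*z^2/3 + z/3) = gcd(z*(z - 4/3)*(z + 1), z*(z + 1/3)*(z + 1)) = z^2 + z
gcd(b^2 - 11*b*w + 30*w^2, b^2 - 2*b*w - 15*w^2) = -b + 5*w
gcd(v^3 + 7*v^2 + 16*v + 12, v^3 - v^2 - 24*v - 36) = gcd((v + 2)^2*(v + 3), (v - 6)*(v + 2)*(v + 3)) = v^2 + 5*v + 6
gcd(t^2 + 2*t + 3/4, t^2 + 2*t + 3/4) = t^2 + 2*t + 3/4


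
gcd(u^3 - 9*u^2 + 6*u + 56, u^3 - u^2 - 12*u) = u - 4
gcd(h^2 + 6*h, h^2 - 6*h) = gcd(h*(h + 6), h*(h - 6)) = h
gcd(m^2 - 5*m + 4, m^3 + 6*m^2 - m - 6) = m - 1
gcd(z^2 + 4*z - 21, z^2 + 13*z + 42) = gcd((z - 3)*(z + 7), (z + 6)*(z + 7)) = z + 7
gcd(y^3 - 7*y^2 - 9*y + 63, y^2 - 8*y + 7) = y - 7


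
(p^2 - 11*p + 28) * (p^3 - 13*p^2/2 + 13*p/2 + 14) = p^5 - 35*p^4/2 + 106*p^3 - 479*p^2/2 + 28*p + 392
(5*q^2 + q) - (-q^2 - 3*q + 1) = 6*q^2 + 4*q - 1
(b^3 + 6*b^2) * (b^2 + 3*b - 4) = b^5 + 9*b^4 + 14*b^3 - 24*b^2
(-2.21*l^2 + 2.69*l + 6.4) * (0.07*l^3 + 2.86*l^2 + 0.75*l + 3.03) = -0.1547*l^5 - 6.1323*l^4 + 6.4839*l^3 + 13.6252*l^2 + 12.9507*l + 19.392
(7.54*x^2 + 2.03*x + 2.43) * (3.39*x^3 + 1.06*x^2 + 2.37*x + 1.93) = 25.5606*x^5 + 14.8741*x^4 + 28.2593*x^3 + 21.9391*x^2 + 9.677*x + 4.6899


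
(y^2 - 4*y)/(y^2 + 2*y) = (y - 4)/(y + 2)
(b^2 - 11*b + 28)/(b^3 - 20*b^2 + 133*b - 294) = (b - 4)/(b^2 - 13*b + 42)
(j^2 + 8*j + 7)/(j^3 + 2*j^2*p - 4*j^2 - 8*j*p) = (j^2 + 8*j + 7)/(j*(j^2 + 2*j*p - 4*j - 8*p))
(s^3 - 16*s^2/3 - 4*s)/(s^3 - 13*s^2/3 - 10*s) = (3*s + 2)/(3*s + 5)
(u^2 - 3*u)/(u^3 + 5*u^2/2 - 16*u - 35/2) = 2*u*(u - 3)/(2*u^3 + 5*u^2 - 32*u - 35)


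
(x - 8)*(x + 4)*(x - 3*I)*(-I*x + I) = -I*x^4 - 3*x^3 + 5*I*x^3 + 15*x^2 + 28*I*x^2 + 84*x - 32*I*x - 96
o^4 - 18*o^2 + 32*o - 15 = (o - 3)*(o - 1)^2*(o + 5)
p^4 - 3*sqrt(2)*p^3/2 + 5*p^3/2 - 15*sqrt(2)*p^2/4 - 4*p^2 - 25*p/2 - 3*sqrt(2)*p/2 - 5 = (p + 1/2)*(p + 2)*(p - 5*sqrt(2)/2)*(p + sqrt(2))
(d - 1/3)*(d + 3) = d^2 + 8*d/3 - 1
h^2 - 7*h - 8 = (h - 8)*(h + 1)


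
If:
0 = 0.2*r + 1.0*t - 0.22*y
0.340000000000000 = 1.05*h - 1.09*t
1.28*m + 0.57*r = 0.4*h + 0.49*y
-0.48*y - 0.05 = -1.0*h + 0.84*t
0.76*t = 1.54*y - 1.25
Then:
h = -2.78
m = -7.44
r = 14.20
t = -2.99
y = -0.66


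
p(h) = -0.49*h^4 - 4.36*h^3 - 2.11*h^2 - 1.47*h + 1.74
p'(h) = -1.96*h^3 - 13.08*h^2 - 4.22*h - 1.47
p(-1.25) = 7.60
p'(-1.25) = -12.80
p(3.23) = -225.28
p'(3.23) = -217.61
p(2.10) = -60.56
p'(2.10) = -86.17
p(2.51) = -103.64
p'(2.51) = -125.46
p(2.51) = -103.64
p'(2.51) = -125.46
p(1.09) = -8.71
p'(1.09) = -24.15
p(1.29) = -14.38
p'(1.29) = -32.89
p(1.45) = -20.29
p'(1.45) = -41.07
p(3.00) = -179.07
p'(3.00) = -184.77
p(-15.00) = -10542.21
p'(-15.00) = 3733.83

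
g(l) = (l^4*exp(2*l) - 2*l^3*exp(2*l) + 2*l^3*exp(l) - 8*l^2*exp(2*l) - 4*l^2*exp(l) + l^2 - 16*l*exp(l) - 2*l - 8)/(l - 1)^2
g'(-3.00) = -0.28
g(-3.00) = 0.32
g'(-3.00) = -0.28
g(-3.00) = 0.32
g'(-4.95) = -0.12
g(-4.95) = 0.69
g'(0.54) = -1109.37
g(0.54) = -154.17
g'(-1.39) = -0.49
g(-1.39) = -0.25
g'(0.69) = -4893.30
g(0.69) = -522.91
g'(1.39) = 5794.17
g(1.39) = -2519.11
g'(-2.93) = -0.28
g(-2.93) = 0.30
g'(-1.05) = -0.81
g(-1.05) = -0.46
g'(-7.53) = -0.03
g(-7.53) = 0.87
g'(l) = (2*l^4*exp(2*l) + 2*l^3*exp(l) - 22*l^2*exp(2*l) + 2*l^2*exp(l) - 16*l*exp(2*l) - 24*l*exp(l) + 2*l - 16*exp(l) - 2)/(l - 1)^2 - 2*(l^4*exp(2*l) - 2*l^3*exp(2*l) + 2*l^3*exp(l) - 8*l^2*exp(2*l) - 4*l^2*exp(l) + l^2 - 16*l*exp(l) - 2*l - 8)/(l - 1)^3 = 2*(l^5*exp(2*l) - 2*l^4*exp(2*l) + l^4*exp(l) - 9*l^3*exp(2*l) - 2*l^3*exp(l) + 11*l^2*exp(2*l) - 9*l^2*exp(l) + 8*l*exp(2*l) + 20*l*exp(l) + 8*exp(l) + 9)/(l^3 - 3*l^2 + 3*l - 1)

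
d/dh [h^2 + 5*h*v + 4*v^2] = 2*h + 5*v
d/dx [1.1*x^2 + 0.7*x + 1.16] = 2.2*x + 0.7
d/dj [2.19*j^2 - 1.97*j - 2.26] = 4.38*j - 1.97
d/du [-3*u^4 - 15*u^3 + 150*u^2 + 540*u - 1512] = -12*u^3 - 45*u^2 + 300*u + 540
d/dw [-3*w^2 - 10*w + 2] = -6*w - 10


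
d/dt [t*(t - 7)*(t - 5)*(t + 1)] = 4*t^3 - 33*t^2 + 46*t + 35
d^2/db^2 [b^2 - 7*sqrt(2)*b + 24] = 2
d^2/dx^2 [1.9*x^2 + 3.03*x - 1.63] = 3.80000000000000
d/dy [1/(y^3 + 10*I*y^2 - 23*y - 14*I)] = (-3*y^2 - 20*I*y + 23)/(y^3 + 10*I*y^2 - 23*y - 14*I)^2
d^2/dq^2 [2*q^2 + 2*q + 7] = 4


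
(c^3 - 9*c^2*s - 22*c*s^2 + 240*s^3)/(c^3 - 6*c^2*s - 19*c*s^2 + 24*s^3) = (-c^2 + c*s + 30*s^2)/(-c^2 - 2*c*s + 3*s^2)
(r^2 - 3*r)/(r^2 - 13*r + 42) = r*(r - 3)/(r^2 - 13*r + 42)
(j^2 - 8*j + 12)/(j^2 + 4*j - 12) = (j - 6)/(j + 6)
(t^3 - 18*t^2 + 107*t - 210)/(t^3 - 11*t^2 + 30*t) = (t - 7)/t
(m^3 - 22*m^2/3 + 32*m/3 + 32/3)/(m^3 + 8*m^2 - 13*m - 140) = (3*m^2 - 10*m - 8)/(3*(m^2 + 12*m + 35))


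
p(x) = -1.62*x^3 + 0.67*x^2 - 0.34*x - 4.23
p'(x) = -4.86*x^2 + 1.34*x - 0.34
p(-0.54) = -3.60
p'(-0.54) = -2.48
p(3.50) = -66.67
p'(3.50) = -55.18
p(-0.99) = -1.66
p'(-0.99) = -6.43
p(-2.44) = 24.12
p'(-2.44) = -32.54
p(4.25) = -117.93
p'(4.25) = -82.43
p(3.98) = -97.10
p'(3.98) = -71.99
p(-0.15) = -4.16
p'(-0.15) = -0.65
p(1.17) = -6.31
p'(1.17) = -5.43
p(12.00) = -2711.19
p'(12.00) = -684.10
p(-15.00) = 5619.12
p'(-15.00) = -1113.94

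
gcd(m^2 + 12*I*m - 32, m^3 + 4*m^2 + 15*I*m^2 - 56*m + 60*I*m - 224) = m + 8*I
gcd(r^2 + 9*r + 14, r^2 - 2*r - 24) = 1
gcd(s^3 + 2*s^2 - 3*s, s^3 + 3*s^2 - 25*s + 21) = s - 1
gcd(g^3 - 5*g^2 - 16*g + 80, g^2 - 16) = g^2 - 16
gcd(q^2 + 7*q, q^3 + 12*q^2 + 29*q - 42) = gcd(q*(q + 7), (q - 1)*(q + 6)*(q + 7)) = q + 7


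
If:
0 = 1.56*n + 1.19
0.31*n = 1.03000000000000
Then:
No Solution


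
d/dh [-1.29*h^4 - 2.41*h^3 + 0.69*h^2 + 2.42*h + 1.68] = -5.16*h^3 - 7.23*h^2 + 1.38*h + 2.42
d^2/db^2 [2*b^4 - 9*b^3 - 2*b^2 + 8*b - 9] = 24*b^2 - 54*b - 4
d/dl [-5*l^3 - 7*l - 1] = -15*l^2 - 7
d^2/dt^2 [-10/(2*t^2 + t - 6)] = 20*(4*t^2 + 2*t - (4*t + 1)^2 - 12)/(2*t^2 + t - 6)^3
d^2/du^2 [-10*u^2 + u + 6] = -20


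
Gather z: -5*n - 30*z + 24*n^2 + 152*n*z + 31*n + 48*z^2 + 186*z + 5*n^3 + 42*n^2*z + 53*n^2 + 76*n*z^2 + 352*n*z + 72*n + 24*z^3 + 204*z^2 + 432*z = 5*n^3 + 77*n^2 + 98*n + 24*z^3 + z^2*(76*n + 252) + z*(42*n^2 + 504*n + 588)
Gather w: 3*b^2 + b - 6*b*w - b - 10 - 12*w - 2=3*b^2 + w*(-6*b - 12) - 12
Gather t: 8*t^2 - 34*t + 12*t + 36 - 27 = 8*t^2 - 22*t + 9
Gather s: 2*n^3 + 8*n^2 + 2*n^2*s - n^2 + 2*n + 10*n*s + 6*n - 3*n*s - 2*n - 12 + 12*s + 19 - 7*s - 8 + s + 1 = 2*n^3 + 7*n^2 + 6*n + s*(2*n^2 + 7*n + 6)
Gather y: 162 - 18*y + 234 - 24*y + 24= 420 - 42*y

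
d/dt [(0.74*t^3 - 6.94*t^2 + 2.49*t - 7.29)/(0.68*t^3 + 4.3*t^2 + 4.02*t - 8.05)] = (-2.22044604925031e-16*t^5 + 7.9012*t^4 + 2.56319999999999*t^3 - 41.6052*t^2 + 174.428*t + 9.26129999999999)/(0.4624*t^6 + 5.848*t^5 + 23.9572*t^4 + 23.624*t^3 - 53.0696*t^2 - 64.722*t + 64.8025)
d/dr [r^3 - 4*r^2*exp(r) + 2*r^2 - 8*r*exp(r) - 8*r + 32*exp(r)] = -4*r^2*exp(r) + 3*r^2 - 16*r*exp(r) + 4*r + 24*exp(r) - 8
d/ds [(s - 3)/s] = 3/s^2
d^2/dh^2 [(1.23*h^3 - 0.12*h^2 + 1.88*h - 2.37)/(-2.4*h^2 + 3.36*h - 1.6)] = (7.105427357601e-15*h^5 + 1.4210854715202e-14*h^4 - 38.048256*h^3 + 118.81728*h^2 - 90.24768*h + 15.711744)/(13.824*h^6 - 58.0608*h^5 + 108.93312*h^4 - 115.347456*h^3 + 72.62208*h^2 - 25.8048*h + 4.096)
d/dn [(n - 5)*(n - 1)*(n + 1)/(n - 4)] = (2*n^3 - 17*n^2 + 40*n - 1)/(n^2 - 8*n + 16)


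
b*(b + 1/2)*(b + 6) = b^3 + 13*b^2/2 + 3*b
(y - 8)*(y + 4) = y^2 - 4*y - 32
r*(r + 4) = r^2 + 4*r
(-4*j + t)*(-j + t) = 4*j^2 - 5*j*t + t^2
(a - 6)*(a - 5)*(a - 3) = a^3 - 14*a^2 + 63*a - 90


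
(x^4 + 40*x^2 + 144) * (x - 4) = x^5 - 4*x^4 + 40*x^3 - 160*x^2 + 144*x - 576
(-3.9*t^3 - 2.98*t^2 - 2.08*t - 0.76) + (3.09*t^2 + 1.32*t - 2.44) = -3.9*t^3 + 0.11*t^2 - 0.76*t - 3.2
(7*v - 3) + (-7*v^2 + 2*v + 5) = -7*v^2 + 9*v + 2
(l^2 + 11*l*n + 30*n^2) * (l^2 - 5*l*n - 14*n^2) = l^4 + 6*l^3*n - 39*l^2*n^2 - 304*l*n^3 - 420*n^4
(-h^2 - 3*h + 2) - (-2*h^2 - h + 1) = h^2 - 2*h + 1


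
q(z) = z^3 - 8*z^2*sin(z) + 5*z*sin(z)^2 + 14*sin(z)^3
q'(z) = -8*z^2*cos(z) + 3*z^2 + 10*z*sin(z)*cos(z) - 16*z*sin(z) + 42*sin(z)^2*cos(z) + 5*sin(z)^2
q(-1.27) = -7.71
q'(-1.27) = 1.11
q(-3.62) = -98.17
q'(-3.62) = 166.99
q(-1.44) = -7.26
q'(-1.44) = -6.62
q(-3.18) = -35.29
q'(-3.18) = 114.30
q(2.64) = -3.80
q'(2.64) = 31.00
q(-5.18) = -341.29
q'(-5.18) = 55.95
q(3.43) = 68.19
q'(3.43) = 147.64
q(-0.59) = -1.98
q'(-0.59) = 8.56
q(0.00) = 0.00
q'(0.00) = 0.00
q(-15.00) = -2240.05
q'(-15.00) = 1800.89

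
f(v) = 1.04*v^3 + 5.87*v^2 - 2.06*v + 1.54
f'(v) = 3.12*v^2 + 11.74*v - 2.06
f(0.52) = 2.20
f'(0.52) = 4.89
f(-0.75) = 5.95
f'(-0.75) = -9.11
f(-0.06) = 1.68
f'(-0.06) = -2.75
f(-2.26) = 24.17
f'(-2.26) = -12.66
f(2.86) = 67.99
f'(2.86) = 57.04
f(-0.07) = 1.71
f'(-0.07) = -2.87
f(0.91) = 5.31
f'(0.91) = 11.21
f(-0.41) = 3.30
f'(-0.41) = -6.35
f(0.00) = 1.54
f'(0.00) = -2.06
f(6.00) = 425.14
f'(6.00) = 180.70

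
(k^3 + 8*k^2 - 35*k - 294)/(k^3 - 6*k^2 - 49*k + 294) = (k + 7)/(k - 7)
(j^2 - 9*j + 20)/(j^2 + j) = (j^2 - 9*j + 20)/(j*(j + 1))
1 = 1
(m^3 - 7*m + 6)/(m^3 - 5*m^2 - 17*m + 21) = (m - 2)/(m - 7)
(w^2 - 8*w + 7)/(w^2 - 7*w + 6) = (w - 7)/(w - 6)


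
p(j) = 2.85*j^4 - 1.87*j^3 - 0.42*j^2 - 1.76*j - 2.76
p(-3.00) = 280.08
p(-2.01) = 60.79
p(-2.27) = 96.62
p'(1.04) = 4.12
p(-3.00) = 280.08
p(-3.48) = 495.07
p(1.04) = -3.81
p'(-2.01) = -115.31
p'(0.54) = -2.05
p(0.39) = -3.56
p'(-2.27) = -162.11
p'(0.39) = -2.26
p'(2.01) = 66.46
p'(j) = 11.4*j^3 - 5.61*j^2 - 0.84*j - 1.76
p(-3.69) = 620.36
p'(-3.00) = -357.53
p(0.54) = -3.88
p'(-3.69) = -647.82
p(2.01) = 23.34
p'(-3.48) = -547.22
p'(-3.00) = -357.53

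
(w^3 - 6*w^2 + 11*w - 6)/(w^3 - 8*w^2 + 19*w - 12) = (w - 2)/(w - 4)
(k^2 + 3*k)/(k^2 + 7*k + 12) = k/(k + 4)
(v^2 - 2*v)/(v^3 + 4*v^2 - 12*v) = 1/(v + 6)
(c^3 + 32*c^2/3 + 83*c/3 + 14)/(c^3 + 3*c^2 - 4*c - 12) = (3*c^2 + 23*c + 14)/(3*(c^2 - 4))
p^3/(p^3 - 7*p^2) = p/(p - 7)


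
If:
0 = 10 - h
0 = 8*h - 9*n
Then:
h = 10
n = 80/9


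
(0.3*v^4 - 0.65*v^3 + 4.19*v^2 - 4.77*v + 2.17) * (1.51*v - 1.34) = 0.453*v^5 - 1.3835*v^4 + 7.1979*v^3 - 12.8173*v^2 + 9.6685*v - 2.9078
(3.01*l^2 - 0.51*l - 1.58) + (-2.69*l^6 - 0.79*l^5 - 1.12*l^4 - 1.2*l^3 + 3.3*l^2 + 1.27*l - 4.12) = -2.69*l^6 - 0.79*l^5 - 1.12*l^4 - 1.2*l^3 + 6.31*l^2 + 0.76*l - 5.7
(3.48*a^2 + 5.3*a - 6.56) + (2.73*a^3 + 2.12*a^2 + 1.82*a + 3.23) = 2.73*a^3 + 5.6*a^2 + 7.12*a - 3.33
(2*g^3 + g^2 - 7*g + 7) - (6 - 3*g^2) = 2*g^3 + 4*g^2 - 7*g + 1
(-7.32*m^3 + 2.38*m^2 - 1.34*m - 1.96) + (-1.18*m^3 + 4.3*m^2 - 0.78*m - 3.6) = -8.5*m^3 + 6.68*m^2 - 2.12*m - 5.56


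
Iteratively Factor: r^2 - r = (r)*(r - 1)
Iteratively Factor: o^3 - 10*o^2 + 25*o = (o - 5)*(o^2 - 5*o) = o*(o - 5)*(o - 5)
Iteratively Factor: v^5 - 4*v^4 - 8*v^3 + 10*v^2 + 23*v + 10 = (v - 5)*(v^4 + v^3 - 3*v^2 - 5*v - 2) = (v - 5)*(v + 1)*(v^3 - 3*v - 2) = (v - 5)*(v + 1)^2*(v^2 - v - 2) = (v - 5)*(v + 1)^3*(v - 2)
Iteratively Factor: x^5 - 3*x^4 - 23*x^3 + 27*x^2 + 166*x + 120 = (x + 1)*(x^4 - 4*x^3 - 19*x^2 + 46*x + 120) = (x + 1)*(x + 2)*(x^3 - 6*x^2 - 7*x + 60) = (x - 4)*(x + 1)*(x + 2)*(x^2 - 2*x - 15) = (x - 5)*(x - 4)*(x + 1)*(x + 2)*(x + 3)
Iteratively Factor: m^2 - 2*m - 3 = (m - 3)*(m + 1)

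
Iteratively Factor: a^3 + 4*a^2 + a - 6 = (a + 2)*(a^2 + 2*a - 3) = (a + 2)*(a + 3)*(a - 1)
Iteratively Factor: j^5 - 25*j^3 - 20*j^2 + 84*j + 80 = (j - 2)*(j^4 + 2*j^3 - 21*j^2 - 62*j - 40) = (j - 2)*(j + 1)*(j^3 + j^2 - 22*j - 40) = (j - 2)*(j + 1)*(j + 2)*(j^2 - j - 20) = (j - 5)*(j - 2)*(j + 1)*(j + 2)*(j + 4)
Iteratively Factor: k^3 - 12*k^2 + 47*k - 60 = (k - 4)*(k^2 - 8*k + 15) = (k - 4)*(k - 3)*(k - 5)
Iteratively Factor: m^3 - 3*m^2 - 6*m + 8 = (m - 4)*(m^2 + m - 2) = (m - 4)*(m + 2)*(m - 1)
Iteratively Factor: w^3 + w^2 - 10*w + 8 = (w + 4)*(w^2 - 3*w + 2) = (w - 1)*(w + 4)*(w - 2)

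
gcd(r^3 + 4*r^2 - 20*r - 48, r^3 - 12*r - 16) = r^2 - 2*r - 8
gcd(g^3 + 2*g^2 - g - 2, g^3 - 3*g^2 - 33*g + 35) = g - 1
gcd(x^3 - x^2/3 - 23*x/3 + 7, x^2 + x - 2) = x - 1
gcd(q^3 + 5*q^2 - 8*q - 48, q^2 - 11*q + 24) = q - 3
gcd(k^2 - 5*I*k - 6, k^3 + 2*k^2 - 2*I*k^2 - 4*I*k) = k - 2*I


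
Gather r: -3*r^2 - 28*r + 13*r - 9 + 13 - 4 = -3*r^2 - 15*r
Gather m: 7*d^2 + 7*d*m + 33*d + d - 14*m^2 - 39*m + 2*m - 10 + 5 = 7*d^2 + 34*d - 14*m^2 + m*(7*d - 37) - 5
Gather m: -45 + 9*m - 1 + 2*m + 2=11*m - 44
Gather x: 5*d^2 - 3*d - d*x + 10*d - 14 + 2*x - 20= 5*d^2 + 7*d + x*(2 - d) - 34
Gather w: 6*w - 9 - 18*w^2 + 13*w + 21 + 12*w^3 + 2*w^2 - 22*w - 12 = 12*w^3 - 16*w^2 - 3*w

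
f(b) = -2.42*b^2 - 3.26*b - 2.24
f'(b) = -4.84*b - 3.26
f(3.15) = -36.52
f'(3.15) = -18.51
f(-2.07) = -5.86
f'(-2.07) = 6.76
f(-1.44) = -2.56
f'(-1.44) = 3.71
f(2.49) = -25.36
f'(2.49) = -15.31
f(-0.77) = -1.16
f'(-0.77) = 0.47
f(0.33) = -3.58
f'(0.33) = -4.86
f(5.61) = -96.69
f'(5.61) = -30.41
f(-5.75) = -63.51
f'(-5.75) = 24.57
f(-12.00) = -311.60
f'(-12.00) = 54.82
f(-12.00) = -311.60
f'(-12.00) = 54.82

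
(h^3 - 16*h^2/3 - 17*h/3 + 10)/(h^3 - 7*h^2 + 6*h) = (h + 5/3)/h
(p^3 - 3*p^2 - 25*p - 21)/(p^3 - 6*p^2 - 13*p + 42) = (p + 1)/(p - 2)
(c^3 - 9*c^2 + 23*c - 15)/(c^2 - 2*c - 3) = (c^2 - 6*c + 5)/(c + 1)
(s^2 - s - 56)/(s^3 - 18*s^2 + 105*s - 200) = (s + 7)/(s^2 - 10*s + 25)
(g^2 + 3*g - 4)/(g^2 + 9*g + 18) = (g^2 + 3*g - 4)/(g^2 + 9*g + 18)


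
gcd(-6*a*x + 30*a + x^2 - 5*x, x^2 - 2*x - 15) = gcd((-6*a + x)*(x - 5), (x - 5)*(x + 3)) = x - 5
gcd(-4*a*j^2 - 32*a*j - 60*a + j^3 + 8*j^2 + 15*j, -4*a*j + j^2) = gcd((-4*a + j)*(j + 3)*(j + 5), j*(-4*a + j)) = 4*a - j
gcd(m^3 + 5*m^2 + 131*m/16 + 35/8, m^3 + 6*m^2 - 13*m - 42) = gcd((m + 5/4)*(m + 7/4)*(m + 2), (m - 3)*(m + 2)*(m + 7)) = m + 2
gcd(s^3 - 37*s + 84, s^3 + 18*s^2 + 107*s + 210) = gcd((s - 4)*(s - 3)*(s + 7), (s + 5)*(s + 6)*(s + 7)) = s + 7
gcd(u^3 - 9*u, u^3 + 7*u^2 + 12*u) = u^2 + 3*u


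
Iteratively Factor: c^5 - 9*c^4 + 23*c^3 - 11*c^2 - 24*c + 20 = (c - 2)*(c^4 - 7*c^3 + 9*c^2 + 7*c - 10) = (c - 2)^2*(c^3 - 5*c^2 - c + 5) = (c - 2)^2*(c + 1)*(c^2 - 6*c + 5) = (c - 5)*(c - 2)^2*(c + 1)*(c - 1)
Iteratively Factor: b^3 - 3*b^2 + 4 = (b - 2)*(b^2 - b - 2) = (b - 2)^2*(b + 1)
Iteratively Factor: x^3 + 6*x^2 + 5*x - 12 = (x + 3)*(x^2 + 3*x - 4) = (x + 3)*(x + 4)*(x - 1)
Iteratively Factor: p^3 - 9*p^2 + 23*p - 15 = (p - 1)*(p^2 - 8*p + 15) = (p - 3)*(p - 1)*(p - 5)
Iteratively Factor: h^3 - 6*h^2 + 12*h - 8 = (h - 2)*(h^2 - 4*h + 4) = (h - 2)^2*(h - 2)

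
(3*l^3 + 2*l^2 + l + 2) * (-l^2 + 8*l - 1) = -3*l^5 + 22*l^4 + 12*l^3 + 4*l^2 + 15*l - 2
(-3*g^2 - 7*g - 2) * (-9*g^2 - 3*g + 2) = 27*g^4 + 72*g^3 + 33*g^2 - 8*g - 4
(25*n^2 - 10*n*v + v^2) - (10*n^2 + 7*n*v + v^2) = 15*n^2 - 17*n*v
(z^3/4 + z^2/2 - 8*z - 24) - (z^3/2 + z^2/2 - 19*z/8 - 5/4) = -z^3/4 - 45*z/8 - 91/4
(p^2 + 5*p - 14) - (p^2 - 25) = 5*p + 11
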